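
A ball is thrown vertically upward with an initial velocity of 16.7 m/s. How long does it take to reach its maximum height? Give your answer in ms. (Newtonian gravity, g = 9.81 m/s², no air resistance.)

t_up = v₀ / g = 16.7 / 9.81 = 1.70234 s
t_up = 1.70234 s / 0.001 = 1702 ms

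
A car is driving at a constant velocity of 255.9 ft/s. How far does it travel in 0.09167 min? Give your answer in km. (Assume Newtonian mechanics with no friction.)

v = 255.9 ft/s × 0.3048 = 77.9983 m/s
t = 0.09167 min × 60.0 = 5.5002 s
d = v × t = 77.9983 × 5.5002 = 429.006 m
d = 429.006 m / 1000.0 = 0.429 km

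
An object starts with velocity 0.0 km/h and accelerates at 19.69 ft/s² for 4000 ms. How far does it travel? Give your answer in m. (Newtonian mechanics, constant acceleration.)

v₀ = 0.0 km/h × 0.2777777777777778 = 0.0 m/s
a = 19.69 ft/s² × 0.3048 = 6.00151 m/s²
t = 4000 ms × 0.001 = 4.0 s
d = v₀ × t + ½ × a × t² = 0.0 × 4.0 + 0.5 × 6.00151 × 4.0² = 48.01 m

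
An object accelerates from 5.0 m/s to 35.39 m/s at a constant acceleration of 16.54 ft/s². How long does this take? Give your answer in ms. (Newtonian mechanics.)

a = 16.54 ft/s² × 0.3048 = 5.04139 m/s²
t = (v - v₀) / a = (35.39 - 5.0) / 5.04139 = 6.0281 s
t = 6.0281 s / 0.001 = 6028 ms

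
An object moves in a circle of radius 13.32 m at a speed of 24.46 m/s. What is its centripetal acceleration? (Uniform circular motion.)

a_c = v²/r = 24.46²/13.32 = 598.2916/13.32 = 44.92 m/s²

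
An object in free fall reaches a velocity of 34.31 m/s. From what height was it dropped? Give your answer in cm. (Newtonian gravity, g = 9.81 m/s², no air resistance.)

h = v² / (2g) = 34.31² / (2 × 9.81) = 59.9988 m
h = 59.9988 m / 0.01 = 6000 cm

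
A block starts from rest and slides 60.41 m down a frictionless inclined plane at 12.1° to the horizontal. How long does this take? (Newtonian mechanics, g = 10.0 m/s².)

a = g sin(θ) = 10.0 × sin(12.1°) = 2.0962 m/s²
t = √(2d/a) = √(2 × 60.41 / 2.0962) = 7.59 s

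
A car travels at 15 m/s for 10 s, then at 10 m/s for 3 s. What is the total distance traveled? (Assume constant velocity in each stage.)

d₁ = v₁t₁ = 15 × 10 = 150 m
d₂ = v₂t₂ = 10 × 3 = 30 m
d_total = 150 + 30 = 180 m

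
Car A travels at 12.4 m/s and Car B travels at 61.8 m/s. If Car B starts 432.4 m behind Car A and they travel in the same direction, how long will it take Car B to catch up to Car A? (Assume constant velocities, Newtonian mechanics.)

Relative speed: v_rel = 61.8 - 12.4 = 49.4 m/s
Time to catch: t = d₀/v_rel = 432.4/49.4 = 8.75 s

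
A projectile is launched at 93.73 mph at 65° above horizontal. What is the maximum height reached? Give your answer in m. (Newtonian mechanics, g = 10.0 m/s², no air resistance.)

v₀ = 93.73 mph × 0.44704 = 41.9011 m/s
H = v₀² × sin²(θ) / (2g) = 41.9011² × sin(65°)² / (2 × 10.0) = 1755.7 × 0.821394 / 20.0 = 72.11 m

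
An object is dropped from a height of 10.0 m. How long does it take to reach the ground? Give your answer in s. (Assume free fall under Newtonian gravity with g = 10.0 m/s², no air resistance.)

t = √(2h/g) = √(2 × 10.0 / 10.0) = 1.414 s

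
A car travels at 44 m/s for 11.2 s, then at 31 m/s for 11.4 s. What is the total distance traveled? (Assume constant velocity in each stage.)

d₁ = v₁t₁ = 44 × 11.2 = 492.8 m
d₂ = v₂t₂ = 31 × 11.4 = 353.4 m
d_total = 492.8 + 353.4 = 846.2 m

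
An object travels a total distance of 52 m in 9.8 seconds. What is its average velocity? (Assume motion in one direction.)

v_avg = Δd / Δt = 52 / 9.8 = 5.31 m/s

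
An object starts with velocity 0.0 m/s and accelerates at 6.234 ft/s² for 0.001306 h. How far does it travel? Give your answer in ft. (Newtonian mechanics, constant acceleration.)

a = 6.234 ft/s² × 0.3048 = 1.90012 m/s²
t = 0.001306 h × 3600.0 = 4.7016 s
d = v₀ × t + ½ × a × t² = 0.0 × 4.7016 + 0.5 × 1.90012 × 4.7016² = 21.0011 m
d = 21.0011 m / 0.3048 = 68.9 ft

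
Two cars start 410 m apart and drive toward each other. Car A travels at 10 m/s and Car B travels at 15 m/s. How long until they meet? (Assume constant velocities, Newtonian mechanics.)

Combined speed: v_combined = 10 + 15 = 25 m/s
Time to meet: t = d/v_combined = 410/25 = 16.4 s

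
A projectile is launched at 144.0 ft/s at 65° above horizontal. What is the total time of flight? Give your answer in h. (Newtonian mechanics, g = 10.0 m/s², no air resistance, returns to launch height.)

v₀ = 144.0 ft/s × 0.3048 = 43.8912 m/s
T = 2 × v₀ × sin(θ) / g = 2 × 43.8912 × sin(65°) / 10.0 = 2 × 43.8912 × 0.906308 / 10.0 = 7.95579 s
T = 7.95579 s / 3600.0 = 0.00221 h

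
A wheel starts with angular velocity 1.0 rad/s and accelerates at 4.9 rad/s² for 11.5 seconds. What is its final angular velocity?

ω = ω₀ + αt = 1.0 + 4.9 × 11.5 = 57.35 rad/s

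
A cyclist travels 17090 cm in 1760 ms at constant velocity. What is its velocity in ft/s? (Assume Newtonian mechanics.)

d = 17090 cm × 0.01 = 170.9 m
t = 1760 ms × 0.001 = 1.76 s
v = d / t = 170.9 / 1.76 = 97.1023 m/s
v = 97.1023 m/s / 0.3048 = 318.6 ft/s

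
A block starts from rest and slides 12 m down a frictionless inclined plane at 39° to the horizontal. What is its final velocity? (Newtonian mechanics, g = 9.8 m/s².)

a = g sin(θ) = 9.8 × sin(39°) = 6.1673 m/s²
v = √(2ad) = √(2 × 6.1673 × 12) = 12.17 m/s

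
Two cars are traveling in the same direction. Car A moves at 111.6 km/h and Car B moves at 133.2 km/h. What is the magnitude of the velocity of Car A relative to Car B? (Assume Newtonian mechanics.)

v_rel = |v_A - v_B| = |111.6 - 133.2| = 21.6 km/h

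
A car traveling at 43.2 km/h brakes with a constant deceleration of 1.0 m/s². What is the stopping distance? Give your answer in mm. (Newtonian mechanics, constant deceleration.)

v₀ = 43.2 km/h × 0.2777777777777778 = 12.0 m/s
d = v₀² / (2a) = 12.0² / (2 × 1.0) = 144.0 / 2.0 = 72.0 m
d = 72.0 m / 0.001 = 72000 mm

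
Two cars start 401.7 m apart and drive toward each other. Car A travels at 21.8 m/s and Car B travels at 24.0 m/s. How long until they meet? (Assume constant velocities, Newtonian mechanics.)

Combined speed: v_combined = 21.8 + 24.0 = 45.8 m/s
Time to meet: t = d/v_combined = 401.7/45.8 = 8.77 s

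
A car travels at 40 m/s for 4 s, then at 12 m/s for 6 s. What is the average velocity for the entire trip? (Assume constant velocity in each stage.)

d₁ = v₁t₁ = 40 × 4 = 160 m
d₂ = v₂t₂ = 12 × 6 = 72 m
d_total = 232 m, t_total = 10 s
v_avg = d_total/t_total = 232/10 = 23.2 m/s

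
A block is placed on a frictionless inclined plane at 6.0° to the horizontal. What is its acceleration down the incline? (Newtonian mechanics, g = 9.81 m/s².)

a = g sin(θ) = 9.81 × sin(6.0°) = 9.81 × 0.1045 = 1.03 m/s²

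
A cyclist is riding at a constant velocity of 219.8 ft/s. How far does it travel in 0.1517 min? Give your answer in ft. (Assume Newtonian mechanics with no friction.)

v = 219.8 ft/s × 0.3048 = 66.995 m/s
t = 0.1517 min × 60.0 = 9.102 s
d = v × t = 66.995 × 9.102 = 609.788 m
d = 609.788 m / 0.3048 = 2001 ft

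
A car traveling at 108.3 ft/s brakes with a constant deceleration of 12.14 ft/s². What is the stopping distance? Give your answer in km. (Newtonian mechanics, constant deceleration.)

v₀ = 108.3 ft/s × 0.3048 = 33.0098 m/s
a = 12.14 ft/s² × 0.3048 = 3.70027 m/s²
d = v₀² / (2a) = 33.0098² / (2 × 3.70027) = 1089.65 / 7.40054 = 147.239 m
d = 147.239 m / 1000.0 = 0.1472 km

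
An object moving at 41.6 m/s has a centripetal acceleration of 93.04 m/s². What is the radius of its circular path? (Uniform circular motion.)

r = v²/a_c = 41.6²/93.04 = 18.6 m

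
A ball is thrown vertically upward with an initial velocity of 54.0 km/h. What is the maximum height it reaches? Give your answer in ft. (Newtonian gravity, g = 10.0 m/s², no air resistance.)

v₀ = 54.0 km/h × 0.2777777777777778 = 15.0 m/s
h_max = v₀² / (2g) = 15.0² / (2 × 10.0) = 225.0 / 20.0 = 11.25 m
h_max = 11.25 m / 0.3048 = 36.91 ft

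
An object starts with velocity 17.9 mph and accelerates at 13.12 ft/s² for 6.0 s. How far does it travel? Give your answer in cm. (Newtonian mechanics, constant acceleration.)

v₀ = 17.9 mph × 0.44704 = 8.00202 m/s
a = 13.12 ft/s² × 0.3048 = 3.99898 m/s²
d = v₀ × t + ½ × a × t² = 8.00202 × 6.0 + 0.5 × 3.99898 × 6.0² = 119.994 m
d = 119.994 m / 0.01 = 12000 cm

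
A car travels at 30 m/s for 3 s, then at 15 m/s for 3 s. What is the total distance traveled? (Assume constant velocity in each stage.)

d₁ = v₁t₁ = 30 × 3 = 90 m
d₂ = v₂t₂ = 15 × 3 = 45 m
d_total = 90 + 45 = 135 m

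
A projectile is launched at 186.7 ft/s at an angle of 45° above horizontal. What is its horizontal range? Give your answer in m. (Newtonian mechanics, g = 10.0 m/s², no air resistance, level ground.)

v₀ = 186.7 ft/s × 0.3048 = 56.9062 m/s
R = v₀² × sin(2θ) / g = 56.9062² × sin(2 × 45°) / 10.0 = 3238.32 × 1.0 / 10.0 = 323.8 m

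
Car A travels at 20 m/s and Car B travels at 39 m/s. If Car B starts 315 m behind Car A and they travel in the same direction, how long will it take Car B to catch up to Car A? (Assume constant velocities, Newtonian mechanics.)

Relative speed: v_rel = 39 - 20 = 19 m/s
Time to catch: t = d₀/v_rel = 315/19 = 16.58 s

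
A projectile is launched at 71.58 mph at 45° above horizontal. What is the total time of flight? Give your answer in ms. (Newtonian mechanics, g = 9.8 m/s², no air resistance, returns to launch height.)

v₀ = 71.58 mph × 0.44704 = 31.9991 m/s
T = 2 × v₀ × sin(θ) / g = 2 × 31.9991 × sin(45°) / 9.8 = 2 × 31.9991 × 0.707107 / 9.8 = 4.61771 s
T = 4.61771 s / 0.001 = 4618 ms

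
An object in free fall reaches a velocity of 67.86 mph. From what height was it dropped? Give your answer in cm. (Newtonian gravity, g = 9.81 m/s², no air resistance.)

v = 67.86 mph × 0.44704 = 30.3361 m/s
h = v² / (2g) = 30.3361² / (2 × 9.81) = 46.9051 m
h = 46.9051 m / 0.01 = 4691 cm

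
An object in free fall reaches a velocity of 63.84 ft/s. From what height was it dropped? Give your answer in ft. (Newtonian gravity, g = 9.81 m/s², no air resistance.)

v = 63.84 ft/s × 0.3048 = 19.4584 m/s
h = v² / (2g) = 19.4584² / (2 × 9.81) = 19.2981 m
h = 19.2981 m / 0.3048 = 63.31 ft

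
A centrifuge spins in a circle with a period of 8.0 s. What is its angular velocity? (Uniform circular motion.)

ω = 2π/T = 2π/8.0 = 0.7854 rad/s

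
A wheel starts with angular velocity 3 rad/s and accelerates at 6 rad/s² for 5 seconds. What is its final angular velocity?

ω = ω₀ + αt = 3 + 6 × 5 = 33 rad/s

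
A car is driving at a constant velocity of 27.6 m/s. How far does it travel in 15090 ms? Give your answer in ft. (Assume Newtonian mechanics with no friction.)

t = 15090 ms × 0.001 = 15.09 s
d = v × t = 27.6 × 15.09 = 416.484 m
d = 416.484 m / 0.3048 = 1366 ft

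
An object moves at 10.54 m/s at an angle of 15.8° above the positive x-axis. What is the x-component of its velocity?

vₓ = v cos(θ) = 10.54 × cos(15.8°) = 10.14 m/s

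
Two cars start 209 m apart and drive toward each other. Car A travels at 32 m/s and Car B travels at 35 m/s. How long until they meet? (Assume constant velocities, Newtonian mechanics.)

Combined speed: v_combined = 32 + 35 = 67 m/s
Time to meet: t = d/v_combined = 209/67 = 3.12 s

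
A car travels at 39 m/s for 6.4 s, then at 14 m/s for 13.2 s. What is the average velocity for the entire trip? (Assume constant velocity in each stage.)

d₁ = v₁t₁ = 39 × 6.4 = 249.6 m
d₂ = v₂t₂ = 14 × 13.2 = 184.8 m
d_total = 434.4 m, t_total = 19.6 s
v_avg = d_total/t_total = 434.4/19.6 = 22.16 m/s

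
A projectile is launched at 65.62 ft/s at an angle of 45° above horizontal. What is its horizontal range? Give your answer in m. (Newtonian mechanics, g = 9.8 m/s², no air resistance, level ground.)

v₀ = 65.62 ft/s × 0.3048 = 20.001 m/s
R = v₀² × sin(2θ) / g = 20.001² × sin(2 × 45°) / 9.8 = 400.04 × 1.0 / 9.8 = 40.82 m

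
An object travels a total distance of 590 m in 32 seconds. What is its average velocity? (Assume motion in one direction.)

v_avg = Δd / Δt = 590 / 32 = 18.44 m/s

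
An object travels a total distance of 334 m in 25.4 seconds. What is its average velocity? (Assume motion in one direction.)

v_avg = Δd / Δt = 334 / 25.4 = 13.15 m/s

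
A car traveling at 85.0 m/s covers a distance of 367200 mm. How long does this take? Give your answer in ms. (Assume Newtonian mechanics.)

d = 367200 mm × 0.001 = 367.2 m
t = d / v = 367.2 / 85.0 = 4.32 s
t = 4.32 s / 0.001 = 4320 ms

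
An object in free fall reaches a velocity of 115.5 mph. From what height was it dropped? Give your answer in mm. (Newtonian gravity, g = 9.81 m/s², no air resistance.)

v = 115.5 mph × 0.44704 = 51.6331 m/s
h = v² / (2g) = 51.6331² / (2 × 9.81) = 135.881 m
h = 135.881 m / 0.001 = 135900 mm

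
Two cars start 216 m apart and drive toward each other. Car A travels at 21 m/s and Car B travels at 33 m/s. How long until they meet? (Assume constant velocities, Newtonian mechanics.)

Combined speed: v_combined = 21 + 33 = 54 m/s
Time to meet: t = d/v_combined = 216/54 = 4.0 s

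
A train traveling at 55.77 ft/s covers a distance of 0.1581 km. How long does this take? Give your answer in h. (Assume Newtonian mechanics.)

d = 0.1581 km × 1000.0 = 158.1 m
v = 55.77 ft/s × 0.3048 = 16.9987 m/s
t = d / v = 158.1 / 16.9987 = 9.30071 s
t = 9.30071 s / 3600.0 = 0.002584 h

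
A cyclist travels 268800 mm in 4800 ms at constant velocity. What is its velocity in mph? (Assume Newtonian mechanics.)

d = 268800 mm × 0.001 = 268.8 m
t = 4800 ms × 0.001 = 4.8 s
v = d / t = 268.8 / 4.8 = 56.0 m/s
v = 56.0 m/s / 0.44704 = 125.3 mph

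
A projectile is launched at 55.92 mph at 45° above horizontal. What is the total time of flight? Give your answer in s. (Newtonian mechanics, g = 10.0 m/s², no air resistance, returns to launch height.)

v₀ = 55.92 mph × 0.44704 = 24.9985 m/s
T = 2 × v₀ × sin(θ) / g = 2 × 24.9985 × sin(45°) / 10.0 = 2 × 24.9985 × 0.707107 / 10.0 = 3.535 s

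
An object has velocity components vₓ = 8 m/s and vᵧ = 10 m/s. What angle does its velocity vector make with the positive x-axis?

θ = arctan(vᵧ/vₓ) = arctan(10/8) = 51.34°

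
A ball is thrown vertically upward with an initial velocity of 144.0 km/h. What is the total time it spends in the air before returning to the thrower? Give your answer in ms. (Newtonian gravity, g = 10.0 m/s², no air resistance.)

v₀ = 144.0 km/h × 0.2777777777777778 = 40.0 m/s
t_total = 2 × v₀ / g = 2 × 40.0 / 10.0 = 8.0 s
t_total = 8.0 s / 0.001 = 8000 ms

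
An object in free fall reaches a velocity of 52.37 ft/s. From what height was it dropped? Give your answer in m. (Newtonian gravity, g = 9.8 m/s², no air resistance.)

v = 52.37 ft/s × 0.3048 = 15.9624 m/s
h = v² / (2g) = 15.9624² / (2 × 9.8) = 13.0 m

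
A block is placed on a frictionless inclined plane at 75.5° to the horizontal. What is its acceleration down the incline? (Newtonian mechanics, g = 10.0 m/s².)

a = g sin(θ) = 10.0 × sin(75.5°) = 10.0 × 0.9681 = 9.68 m/s²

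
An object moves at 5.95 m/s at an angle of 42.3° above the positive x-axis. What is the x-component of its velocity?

vₓ = v cos(θ) = 5.95 × cos(42.3°) = 4.4 m/s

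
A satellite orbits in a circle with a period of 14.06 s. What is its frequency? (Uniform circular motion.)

f = 1/T = 1/14.06 = 0.0711 Hz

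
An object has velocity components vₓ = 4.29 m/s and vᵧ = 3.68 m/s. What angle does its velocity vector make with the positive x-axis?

θ = arctan(vᵧ/vₓ) = arctan(3.68/4.29) = 40.62°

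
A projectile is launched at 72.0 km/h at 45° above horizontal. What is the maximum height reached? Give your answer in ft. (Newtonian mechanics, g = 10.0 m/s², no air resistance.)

v₀ = 72.0 km/h × 0.2777777777777778 = 20.0 m/s
H = v₀² × sin²(θ) / (2g) = 20.0² × sin(45°)² / (2 × 10.0) = 400.0 × 0.5 / 20.0 = 10.0 m
H = 10.0 m / 0.3048 = 32.81 ft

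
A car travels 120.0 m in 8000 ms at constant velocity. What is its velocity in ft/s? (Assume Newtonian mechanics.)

t = 8000 ms × 0.001 = 8.0 s
v = d / t = 120.0 / 8.0 = 15.0 m/s
v = 15.0 m/s / 0.3048 = 49.21 ft/s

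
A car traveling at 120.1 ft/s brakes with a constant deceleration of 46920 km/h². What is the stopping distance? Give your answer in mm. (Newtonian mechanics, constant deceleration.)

v₀ = 120.1 ft/s × 0.3048 = 36.6065 m/s
a = 46920 km/h² × 7.716049382716049e-05 = 3.62037 m/s²
d = v₀² / (2a) = 36.6065² / (2 × 3.62037) = 1340.04 / 7.24074 = 185.069 m
d = 185.069 m / 0.001 = 185100 mm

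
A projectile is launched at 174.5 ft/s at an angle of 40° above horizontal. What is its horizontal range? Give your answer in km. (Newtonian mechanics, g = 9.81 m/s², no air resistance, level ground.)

v₀ = 174.5 ft/s × 0.3048 = 53.1876 m/s
R = v₀² × sin(2θ) / g = 53.1876² × sin(2 × 40°) / 9.81 = 2828.92 × 0.984808 / 9.81 = 283.99 m
R = 283.99 m / 1000.0 = 0.284 km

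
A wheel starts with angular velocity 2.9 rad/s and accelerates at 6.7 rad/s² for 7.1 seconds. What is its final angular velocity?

ω = ω₀ + αt = 2.9 + 6.7 × 7.1 = 50.47 rad/s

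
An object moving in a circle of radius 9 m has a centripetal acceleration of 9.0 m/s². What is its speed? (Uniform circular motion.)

v = √(a_c × r) = √(9.0 × 9) = 9.0 m/s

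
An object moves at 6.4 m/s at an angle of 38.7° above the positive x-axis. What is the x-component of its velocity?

vₓ = v cos(θ) = 6.4 × cos(38.7°) = 4.99 m/s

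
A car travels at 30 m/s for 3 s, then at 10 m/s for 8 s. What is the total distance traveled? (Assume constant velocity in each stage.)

d₁ = v₁t₁ = 30 × 3 = 90 m
d₂ = v₂t₂ = 10 × 8 = 80 m
d_total = 90 + 80 = 170 m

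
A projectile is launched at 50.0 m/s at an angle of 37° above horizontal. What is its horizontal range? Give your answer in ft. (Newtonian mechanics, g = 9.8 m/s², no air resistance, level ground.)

R = v₀² × sin(2θ) / g = 50.0² × sin(2 × 37°) / 9.8 = 2500.0 × 0.961262 / 9.8 = 245.22 m
R = 245.22 m / 0.3048 = 804.5 ft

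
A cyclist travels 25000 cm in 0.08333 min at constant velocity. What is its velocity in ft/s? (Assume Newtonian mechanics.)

d = 25000 cm × 0.01 = 250.0 m
t = 0.08333 min × 60.0 = 4.9998 s
v = d / t = 250.0 / 4.9998 = 50.002 m/s
v = 50.002 m/s / 0.3048 = 164.0 ft/s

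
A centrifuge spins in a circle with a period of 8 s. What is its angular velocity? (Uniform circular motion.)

ω = 2π/T = 2π/8 = 0.7854 rad/s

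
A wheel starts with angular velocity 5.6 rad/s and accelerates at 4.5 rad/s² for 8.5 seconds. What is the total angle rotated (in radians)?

θ = ω₀t + ½αt² = 5.6×8.5 + ½×4.5×8.5² = 210.16 rad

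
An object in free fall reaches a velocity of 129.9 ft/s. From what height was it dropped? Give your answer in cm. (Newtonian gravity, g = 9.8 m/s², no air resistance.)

v = 129.9 ft/s × 0.3048 = 39.5935 m/s
h = v² / (2g) = 39.5935² / (2 × 9.8) = 79.9819 m
h = 79.9819 m / 0.01 = 7998 cm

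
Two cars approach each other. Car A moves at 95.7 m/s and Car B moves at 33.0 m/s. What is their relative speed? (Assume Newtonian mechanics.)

v_rel = v_A + v_B = 95.7 + 33.0 = 128.7 m/s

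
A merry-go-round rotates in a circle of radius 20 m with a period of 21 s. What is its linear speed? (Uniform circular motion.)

v = 2πr/T = 2π×20/21 = 5.98 m/s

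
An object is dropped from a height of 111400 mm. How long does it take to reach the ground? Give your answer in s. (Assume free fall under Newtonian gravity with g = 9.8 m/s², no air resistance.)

h = 111400 mm × 0.001 = 111.4 m
t = √(2h/g) = √(2 × 111.4 / 9.8) = 4.768 s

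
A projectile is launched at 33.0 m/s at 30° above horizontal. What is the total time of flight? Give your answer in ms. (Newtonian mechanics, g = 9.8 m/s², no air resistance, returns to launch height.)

T = 2 × v₀ × sin(θ) / g = 2 × 33.0 × sin(30°) / 9.8 = 2 × 33.0 × 0.5 / 9.8 = 3.36735 s
T = 3.36735 s / 0.001 = 3367 ms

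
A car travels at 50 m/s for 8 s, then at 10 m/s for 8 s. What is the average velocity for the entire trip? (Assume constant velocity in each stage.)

d₁ = v₁t₁ = 50 × 8 = 400 m
d₂ = v₂t₂ = 10 × 8 = 80 m
d_total = 480 m, t_total = 16 s
v_avg = d_total/t_total = 480/16 = 30.0 m/s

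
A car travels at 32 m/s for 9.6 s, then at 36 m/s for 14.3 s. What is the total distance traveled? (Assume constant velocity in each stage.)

d₁ = v₁t₁ = 32 × 9.6 = 307.2 m
d₂ = v₂t₂ = 36 × 14.3 = 514.8 m
d_total = 307.2 + 514.8 = 822.0 m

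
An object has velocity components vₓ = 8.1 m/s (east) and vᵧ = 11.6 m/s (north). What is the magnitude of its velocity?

|v| = √(vₓ² + vᵧ²) = √(8.1² + 11.6²) = √(200.17) = 14.15 m/s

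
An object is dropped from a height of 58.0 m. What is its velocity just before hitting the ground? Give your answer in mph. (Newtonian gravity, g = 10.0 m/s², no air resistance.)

v = √(2gh) = √(2 × 10.0 × 58.0) = 34.0588 m/s
v = 34.0588 m/s / 0.44704 = 76.19 mph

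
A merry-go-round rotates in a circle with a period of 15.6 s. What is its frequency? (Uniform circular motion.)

f = 1/T = 1/15.6 = 0.0641 Hz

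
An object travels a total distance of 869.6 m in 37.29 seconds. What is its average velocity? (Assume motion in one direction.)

v_avg = Δd / Δt = 869.6 / 37.29 = 23.32 m/s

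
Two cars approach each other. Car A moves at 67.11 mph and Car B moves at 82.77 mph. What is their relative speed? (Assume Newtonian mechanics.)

v_rel = v_A + v_B = 67.11 + 82.77 = 149.88 mph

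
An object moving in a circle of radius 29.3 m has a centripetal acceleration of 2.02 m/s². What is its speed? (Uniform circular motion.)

v = √(a_c × r) = √(2.02 × 29.3) = 7.69 m/s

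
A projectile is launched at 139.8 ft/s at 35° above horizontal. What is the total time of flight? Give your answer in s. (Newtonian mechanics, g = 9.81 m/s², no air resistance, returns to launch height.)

v₀ = 139.8 ft/s × 0.3048 = 42.611 m/s
T = 2 × v₀ × sin(θ) / g = 2 × 42.611 × sin(35°) / 9.81 = 2 × 42.611 × 0.573576 / 9.81 = 4.983 s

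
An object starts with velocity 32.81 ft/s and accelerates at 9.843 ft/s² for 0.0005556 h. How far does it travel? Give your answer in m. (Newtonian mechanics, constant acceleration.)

v₀ = 32.81 ft/s × 0.3048 = 10.0005 m/s
a = 9.843 ft/s² × 0.3048 = 3.00015 m/s²
t = 0.0005556 h × 3600.0 = 2.00016 s
d = v₀ × t + ½ × a × t² = 10.0005 × 2.00016 + 0.5 × 3.00015 × 2.00016² = 26.0 m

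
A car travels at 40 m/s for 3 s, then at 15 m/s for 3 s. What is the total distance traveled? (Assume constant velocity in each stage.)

d₁ = v₁t₁ = 40 × 3 = 120 m
d₂ = v₂t₂ = 15 × 3 = 45 m
d_total = 120 + 45 = 165 m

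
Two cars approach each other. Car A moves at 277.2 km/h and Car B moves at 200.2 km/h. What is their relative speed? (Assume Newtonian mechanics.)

v_rel = v_A + v_B = 277.2 + 200.2 = 477.4 km/h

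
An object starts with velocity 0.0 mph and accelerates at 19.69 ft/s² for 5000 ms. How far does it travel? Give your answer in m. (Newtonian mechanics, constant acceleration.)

v₀ = 0.0 mph × 0.44704 = 0.0 m/s
a = 19.69 ft/s² × 0.3048 = 6.00151 m/s²
t = 5000 ms × 0.001 = 5.0 s
d = v₀ × t + ½ × a × t² = 0.0 × 5.0 + 0.5 × 6.00151 × 5.0² = 75.02 m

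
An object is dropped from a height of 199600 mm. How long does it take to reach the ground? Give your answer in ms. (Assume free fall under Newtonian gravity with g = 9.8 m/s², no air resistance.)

h = 199600 mm × 0.001 = 199.6 m
t = √(2h/g) = √(2 × 199.6 / 9.8) = 6.38237 s
t = 6.38237 s / 0.001 = 6382 ms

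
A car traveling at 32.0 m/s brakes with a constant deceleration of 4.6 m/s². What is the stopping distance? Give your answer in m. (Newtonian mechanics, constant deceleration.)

d = v₀² / (2a) = 32.0² / (2 × 4.6) = 1024.0 / 9.2 = 111.3 m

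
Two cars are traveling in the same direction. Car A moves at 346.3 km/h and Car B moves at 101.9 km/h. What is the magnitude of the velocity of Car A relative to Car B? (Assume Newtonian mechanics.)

v_rel = |v_A - v_B| = |346.3 - 101.9| = 244.4 km/h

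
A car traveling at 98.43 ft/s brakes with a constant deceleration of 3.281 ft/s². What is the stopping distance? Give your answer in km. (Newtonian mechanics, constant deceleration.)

v₀ = 98.43 ft/s × 0.3048 = 30.0015 m/s
a = 3.281 ft/s² × 0.3048 = 1.00005 m/s²
d = v₀² / (2a) = 30.0015² / (2 × 1.00005) = 900.09 / 2.0001 = 450.022 m
d = 450.022 m / 1000.0 = 0.45 km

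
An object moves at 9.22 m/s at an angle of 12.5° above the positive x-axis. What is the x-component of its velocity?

vₓ = v cos(θ) = 9.22 × cos(12.5°) = 9.0 m/s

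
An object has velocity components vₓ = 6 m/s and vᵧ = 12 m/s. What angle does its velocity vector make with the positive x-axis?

θ = arctan(vᵧ/vₓ) = arctan(12/6) = 63.43°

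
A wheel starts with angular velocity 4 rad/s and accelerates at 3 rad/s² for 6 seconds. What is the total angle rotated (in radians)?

θ = ω₀t + ½αt² = 4×6 + ½×3×6² = 78.0 rad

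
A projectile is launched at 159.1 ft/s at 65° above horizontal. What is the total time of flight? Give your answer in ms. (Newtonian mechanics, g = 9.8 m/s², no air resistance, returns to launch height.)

v₀ = 159.1 ft/s × 0.3048 = 48.4937 m/s
T = 2 × v₀ × sin(θ) / g = 2 × 48.4937 × sin(65°) / 9.8 = 2 × 48.4937 × 0.906308 / 9.8 = 8.96943 s
T = 8.96943 s / 0.001 = 8969 ms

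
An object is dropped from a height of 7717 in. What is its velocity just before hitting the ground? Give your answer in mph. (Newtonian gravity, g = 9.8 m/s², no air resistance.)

h = 7717 in × 0.0254 = 196.012 m
v = √(2gh) = √(2 × 9.8 × 196.012) = 61.9825 m/s
v = 61.9825 m/s / 0.44704 = 138.7 mph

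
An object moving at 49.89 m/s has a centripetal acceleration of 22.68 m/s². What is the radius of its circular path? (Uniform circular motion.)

r = v²/a_c = 49.89²/22.68 = 109.74 m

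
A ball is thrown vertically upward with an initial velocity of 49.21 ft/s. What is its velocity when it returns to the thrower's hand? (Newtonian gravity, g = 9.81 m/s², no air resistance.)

By conservation of energy (no air resistance), the ball returns to the throw height with the same speed as launch, but directed downward.
|v_ground| = v₀ = 49.21 ft/s
v_ground = 49.21 ft/s (downward)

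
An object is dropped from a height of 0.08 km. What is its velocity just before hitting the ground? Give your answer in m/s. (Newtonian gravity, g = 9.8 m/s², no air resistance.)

h = 0.08 km × 1000.0 = 80.0 m
v = √(2gh) = √(2 × 9.8 × 80.0) = 39.6 m/s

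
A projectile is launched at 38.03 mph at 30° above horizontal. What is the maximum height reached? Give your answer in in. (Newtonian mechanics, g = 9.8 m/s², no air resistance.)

v₀ = 38.03 mph × 0.44704 = 17.0009 m/s
H = v₀² × sin²(θ) / (2g) = 17.0009² × sin(30°)² / (2 × 9.8) = 289.031 × 0.25 / 19.6 = 3.68662 m
H = 3.68662 m / 0.0254 = 145.1 in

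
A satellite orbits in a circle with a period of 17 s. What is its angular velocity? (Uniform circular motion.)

ω = 2π/T = 2π/17 = 0.3696 rad/s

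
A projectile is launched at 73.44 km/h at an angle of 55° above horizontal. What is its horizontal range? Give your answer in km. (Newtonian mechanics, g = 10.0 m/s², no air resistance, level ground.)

v₀ = 73.44 km/h × 0.2777777777777778 = 20.4 m/s
R = v₀² × sin(2θ) / g = 20.4² × sin(2 × 55°) / 10.0 = 416.16 × 0.939693 / 10.0 = 39.1063 m
R = 39.1063 m / 1000.0 = 0.03911 km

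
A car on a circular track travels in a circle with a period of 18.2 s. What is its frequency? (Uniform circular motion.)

f = 1/T = 1/18.2 = 0.0549 Hz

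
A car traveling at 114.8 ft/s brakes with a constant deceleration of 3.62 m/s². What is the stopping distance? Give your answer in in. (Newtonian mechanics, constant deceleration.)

v₀ = 114.8 ft/s × 0.3048 = 34.991 m/s
d = v₀² / (2a) = 34.991² / (2 × 3.62) = 1224.37 / 7.24 = 169.112 m
d = 169.112 m / 0.0254 = 6658 in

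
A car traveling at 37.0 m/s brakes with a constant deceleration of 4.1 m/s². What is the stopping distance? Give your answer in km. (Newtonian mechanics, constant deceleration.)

d = v₀² / (2a) = 37.0² / (2 × 4.1) = 1369.0 / 8.2 = 166.951 m
d = 166.951 m / 1000.0 = 0.167 km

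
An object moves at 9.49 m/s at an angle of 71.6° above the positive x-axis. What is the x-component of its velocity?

vₓ = v cos(θ) = 9.49 × cos(71.6°) = 3.0 m/s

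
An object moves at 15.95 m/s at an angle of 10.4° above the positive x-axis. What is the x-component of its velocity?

vₓ = v cos(θ) = 15.95 × cos(10.4°) = 15.69 m/s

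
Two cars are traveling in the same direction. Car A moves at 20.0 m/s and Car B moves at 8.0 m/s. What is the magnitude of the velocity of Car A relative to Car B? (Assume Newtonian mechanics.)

v_rel = |v_A - v_B| = |20.0 - 8.0| = 12.0 m/s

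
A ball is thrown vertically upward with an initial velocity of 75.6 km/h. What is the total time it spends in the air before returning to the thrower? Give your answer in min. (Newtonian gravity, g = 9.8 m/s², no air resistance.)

v₀ = 75.6 km/h × 0.2777777777777778 = 21.0 m/s
t_total = 2 × v₀ / g = 2 × 21.0 / 9.8 = 4.28571 s
t_total = 4.28571 s / 60.0 = 0.07143 min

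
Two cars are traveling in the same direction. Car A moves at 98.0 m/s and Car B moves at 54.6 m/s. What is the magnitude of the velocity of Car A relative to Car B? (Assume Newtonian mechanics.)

v_rel = |v_A - v_B| = |98.0 - 54.6| = 43.4 m/s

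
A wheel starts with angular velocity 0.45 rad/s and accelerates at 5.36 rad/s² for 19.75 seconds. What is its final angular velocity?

ω = ω₀ + αt = 0.45 + 5.36 × 19.75 = 106.31 rad/s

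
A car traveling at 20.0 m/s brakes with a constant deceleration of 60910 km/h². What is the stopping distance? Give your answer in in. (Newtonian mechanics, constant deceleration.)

a = 60910 km/h² × 7.716049382716049e-05 = 4.69985 m/s²
d = v₀² / (2a) = 20.0² / (2 × 4.69985) = 400.0 / 9.3997 = 42.5545 m
d = 42.5545 m / 0.0254 = 1675 in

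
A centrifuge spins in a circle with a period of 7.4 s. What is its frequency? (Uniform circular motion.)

f = 1/T = 1/7.4 = 0.1351 Hz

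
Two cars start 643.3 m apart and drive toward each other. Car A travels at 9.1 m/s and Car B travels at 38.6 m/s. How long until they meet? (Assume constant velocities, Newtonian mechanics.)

Combined speed: v_combined = 9.1 + 38.6 = 47.7 m/s
Time to meet: t = d/v_combined = 643.3/47.7 = 13.49 s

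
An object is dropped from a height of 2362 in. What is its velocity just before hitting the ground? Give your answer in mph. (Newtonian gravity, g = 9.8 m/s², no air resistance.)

h = 2362 in × 0.0254 = 59.9948 m
v = √(2gh) = √(2 × 9.8 × 59.9948) = 34.2914 m/s
v = 34.2914 m/s / 0.44704 = 76.71 mph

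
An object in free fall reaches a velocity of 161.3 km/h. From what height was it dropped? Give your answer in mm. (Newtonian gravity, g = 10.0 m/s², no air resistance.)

v = 161.3 km/h × 0.2777777777777778 = 44.8056 m/s
h = v² / (2g) = 44.8056² / (2 × 10.0) = 100.377 m
h = 100.377 m / 0.001 = 100400 mm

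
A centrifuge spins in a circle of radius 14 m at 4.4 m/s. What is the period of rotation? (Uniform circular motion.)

T = 2πr/v = 2π×14/4.4 = 19.99 s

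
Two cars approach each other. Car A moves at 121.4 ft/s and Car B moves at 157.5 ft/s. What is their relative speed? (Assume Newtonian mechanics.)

v_rel = v_A + v_B = 121.4 + 157.5 = 278.9 ft/s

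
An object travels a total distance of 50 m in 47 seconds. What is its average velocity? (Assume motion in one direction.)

v_avg = Δd / Δt = 50 / 47 = 1.06 m/s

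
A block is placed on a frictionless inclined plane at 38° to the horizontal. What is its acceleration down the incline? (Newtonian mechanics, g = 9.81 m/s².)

a = g sin(θ) = 9.81 × sin(38°) = 9.81 × 0.6157 = 6.04 m/s²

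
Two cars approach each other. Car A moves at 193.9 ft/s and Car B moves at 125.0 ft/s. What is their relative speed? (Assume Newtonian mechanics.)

v_rel = v_A + v_B = 193.9 + 125.0 = 318.9 ft/s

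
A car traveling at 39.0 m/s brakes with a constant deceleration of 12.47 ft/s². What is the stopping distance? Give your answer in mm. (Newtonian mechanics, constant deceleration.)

a = 12.47 ft/s² × 0.3048 = 3.80086 m/s²
d = v₀² / (2a) = 39.0² / (2 × 3.80086) = 1521.0 / 7.60172 = 200.086 m
d = 200.086 m / 0.001 = 200100 mm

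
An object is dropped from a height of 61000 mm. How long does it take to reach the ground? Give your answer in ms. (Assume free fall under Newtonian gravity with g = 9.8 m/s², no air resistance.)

h = 61000 mm × 0.001 = 61.0 m
t = √(2h/g) = √(2 × 61.0 / 9.8) = 3.52831 s
t = 3.52831 s / 0.001 = 3528 ms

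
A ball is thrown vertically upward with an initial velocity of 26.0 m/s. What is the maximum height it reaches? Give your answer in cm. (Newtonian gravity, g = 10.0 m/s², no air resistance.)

h_max = v₀² / (2g) = 26.0² / (2 × 10.0) = 676.0 / 20.0 = 33.8 m
h_max = 33.8 m / 0.01 = 3380 cm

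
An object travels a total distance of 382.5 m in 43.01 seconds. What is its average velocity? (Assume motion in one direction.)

v_avg = Δd / Δt = 382.5 / 43.01 = 8.89 m/s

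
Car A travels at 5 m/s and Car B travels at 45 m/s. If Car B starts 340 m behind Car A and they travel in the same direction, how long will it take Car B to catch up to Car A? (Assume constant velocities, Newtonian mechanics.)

Relative speed: v_rel = 45 - 5 = 40 m/s
Time to catch: t = d₀/v_rel = 340/40 = 8.5 s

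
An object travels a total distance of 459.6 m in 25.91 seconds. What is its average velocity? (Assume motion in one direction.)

v_avg = Δd / Δt = 459.6 / 25.91 = 17.74 m/s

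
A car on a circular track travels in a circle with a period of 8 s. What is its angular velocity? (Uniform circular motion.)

ω = 2π/T = 2π/8 = 0.7854 rad/s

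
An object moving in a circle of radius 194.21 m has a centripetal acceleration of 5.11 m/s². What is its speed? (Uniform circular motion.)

v = √(a_c × r) = √(5.11 × 194.21) = 31.5 m/s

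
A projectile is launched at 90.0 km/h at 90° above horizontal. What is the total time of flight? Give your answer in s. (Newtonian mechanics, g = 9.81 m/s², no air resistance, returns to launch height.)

v₀ = 90.0 km/h × 0.2777777777777778 = 25.0 m/s
T = 2 × v₀ × sin(θ) / g = 2 × 25.0 × sin(90°) / 9.81 = 2 × 25.0 × 1.0 / 9.81 = 5.097 s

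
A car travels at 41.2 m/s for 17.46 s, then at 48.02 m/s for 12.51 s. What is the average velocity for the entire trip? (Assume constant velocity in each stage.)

d₁ = v₁t₁ = 41.2 × 17.46 = 719.352 m
d₂ = v₂t₂ = 48.02 × 12.51 = 600.7302 m
d_total = 1320.0822 m, t_total = 29.97 s
v_avg = d_total/t_total = 1320.0822/29.97 = 44.05 m/s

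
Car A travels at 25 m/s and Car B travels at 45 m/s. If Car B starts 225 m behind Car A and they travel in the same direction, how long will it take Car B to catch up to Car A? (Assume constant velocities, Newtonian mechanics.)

Relative speed: v_rel = 45 - 25 = 20 m/s
Time to catch: t = d₀/v_rel = 225/20 = 11.25 s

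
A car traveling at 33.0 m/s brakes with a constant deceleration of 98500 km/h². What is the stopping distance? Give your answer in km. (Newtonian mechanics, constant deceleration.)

a = 98500 km/h² × 7.716049382716049e-05 = 7.60031 m/s²
d = v₀² / (2a) = 33.0² / (2 × 7.60031) = 1089.0 / 15.2006 = 71.6419 m
d = 71.6419 m / 1000.0 = 0.07164 km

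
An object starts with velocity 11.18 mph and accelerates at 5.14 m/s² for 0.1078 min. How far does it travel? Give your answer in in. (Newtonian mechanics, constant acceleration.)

v₀ = 11.18 mph × 0.44704 = 4.99791 m/s
t = 0.1078 min × 60.0 = 6.468 s
d = v₀ × t + ½ × a × t² = 4.99791 × 6.468 + 0.5 × 5.14 × 6.468² = 139.842 m
d = 139.842 m / 0.0254 = 5506 in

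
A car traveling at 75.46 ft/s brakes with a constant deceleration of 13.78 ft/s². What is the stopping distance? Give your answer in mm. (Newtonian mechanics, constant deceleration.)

v₀ = 75.46 ft/s × 0.3048 = 23.0002 m/s
a = 13.78 ft/s² × 0.3048 = 4.20014 m/s²
d = v₀² / (2a) = 23.0002² / (2 × 4.20014) = 529.009 / 8.40028 = 62.9752 m
d = 62.9752 m / 0.001 = 62980 mm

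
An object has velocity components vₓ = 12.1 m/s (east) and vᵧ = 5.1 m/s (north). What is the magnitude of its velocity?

|v| = √(vₓ² + vᵧ²) = √(12.1² + 5.1²) = √(172.42) = 13.13 m/s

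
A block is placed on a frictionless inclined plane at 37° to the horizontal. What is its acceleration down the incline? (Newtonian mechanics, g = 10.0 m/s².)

a = g sin(θ) = 10.0 × sin(37°) = 10.0 × 0.6018 = 6.02 m/s²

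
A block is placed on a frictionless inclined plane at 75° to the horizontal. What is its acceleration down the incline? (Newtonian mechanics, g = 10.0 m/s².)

a = g sin(θ) = 10.0 × sin(75°) = 10.0 × 0.9659 = 9.66 m/s²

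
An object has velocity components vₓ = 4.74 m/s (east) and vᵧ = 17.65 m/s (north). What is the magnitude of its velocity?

|v| = √(vₓ² + vᵧ²) = √(4.74² + 17.65²) = √(333.9901) = 18.28 m/s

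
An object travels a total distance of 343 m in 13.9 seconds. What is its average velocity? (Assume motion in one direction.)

v_avg = Δd / Δt = 343 / 13.9 = 24.68 m/s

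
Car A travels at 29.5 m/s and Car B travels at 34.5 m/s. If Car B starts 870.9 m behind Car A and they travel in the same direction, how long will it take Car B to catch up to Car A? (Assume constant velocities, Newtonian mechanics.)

Relative speed: v_rel = 34.5 - 29.5 = 5.0 m/s
Time to catch: t = d₀/v_rel = 870.9/5.0 = 174.18 s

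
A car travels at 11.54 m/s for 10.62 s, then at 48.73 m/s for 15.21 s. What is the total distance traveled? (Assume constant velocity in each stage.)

d₁ = v₁t₁ = 11.54 × 10.62 = 122.5548 m
d₂ = v₂t₂ = 48.73 × 15.21 = 741.1833 m
d_total = 122.5548 + 741.1833 = 863.74 m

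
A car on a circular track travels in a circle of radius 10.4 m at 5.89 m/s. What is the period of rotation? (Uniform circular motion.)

T = 2πr/v = 2π×10.4/5.89 = 11.09 s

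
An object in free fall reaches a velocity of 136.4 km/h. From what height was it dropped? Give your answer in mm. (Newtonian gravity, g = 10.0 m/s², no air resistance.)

v = 136.4 km/h × 0.2777777777777778 = 37.8889 m/s
h = v² / (2g) = 37.8889² / (2 × 10.0) = 71.7784 m
h = 71.7784 m / 0.001 = 71780 mm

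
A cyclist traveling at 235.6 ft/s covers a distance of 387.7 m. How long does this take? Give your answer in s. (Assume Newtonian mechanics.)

v = 235.6 ft/s × 0.3048 = 71.8109 m/s
t = d / v = 387.7 / 71.8109 = 5.399 s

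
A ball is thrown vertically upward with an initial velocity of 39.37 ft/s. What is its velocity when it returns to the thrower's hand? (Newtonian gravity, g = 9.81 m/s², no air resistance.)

By conservation of energy (no air resistance), the ball returns to the throw height with the same speed as launch, but directed downward.
|v_ground| = v₀ = 39.37 ft/s
v_ground = 39.37 ft/s (downward)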